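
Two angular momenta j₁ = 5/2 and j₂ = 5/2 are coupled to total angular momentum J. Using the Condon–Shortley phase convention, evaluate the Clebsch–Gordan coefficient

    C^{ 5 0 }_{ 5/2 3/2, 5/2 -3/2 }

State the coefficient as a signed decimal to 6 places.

+0.314970  (= +√(25/252))

√[11·0!5!5!/11! · 4!1!1!4!5!5!] = √(230400/7)
  +(−1)^0/∏(0,0,1,1,4,4)! = 1/576  (running 1/576)
⟨..|..⟩ = √(230400/7)·(1/576) = +0.314970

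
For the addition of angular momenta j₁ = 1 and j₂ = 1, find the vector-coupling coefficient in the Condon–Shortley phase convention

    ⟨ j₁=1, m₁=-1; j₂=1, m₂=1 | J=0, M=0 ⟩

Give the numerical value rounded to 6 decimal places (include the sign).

√[1·2!0!0!/3! · 0!2!2!0!0!0!] = √(4/3)
  +(−1)^2/∏(2,0,0,0,0,0)! = 1/2  (running 1/2)
⟨..|..⟩ = √(4/3)·(1/2) = +0.577350

+0.577350  (= +√(1/3))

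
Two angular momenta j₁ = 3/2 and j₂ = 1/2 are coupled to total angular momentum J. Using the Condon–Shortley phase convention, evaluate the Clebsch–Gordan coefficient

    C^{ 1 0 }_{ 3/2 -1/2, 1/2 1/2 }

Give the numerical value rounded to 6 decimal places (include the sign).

√[3·1!2!0!/4! · 1!2!1!0!1!1!] = √(1/2)
  +(−1)^1/∏(1,0,1,0,1,0)! = -1  (running -1)
⟨..|..⟩ = √(1/2)·(-1) = -0.707107

−√(1/2) ≈ -0.707107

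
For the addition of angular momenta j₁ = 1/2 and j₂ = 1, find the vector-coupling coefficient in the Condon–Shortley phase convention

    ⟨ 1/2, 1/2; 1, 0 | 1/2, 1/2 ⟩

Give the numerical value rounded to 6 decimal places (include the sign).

√[2·1!0!1!/3! · 1!0!1!1!1!0!] = √(1/3)
  +(−1)^0/∏(0,1,0,1,0,0)! = 1  (running 1)
⟨..|..⟩ = √(1/3)·(1) = +0.577350

+√(1/3) = +0.577350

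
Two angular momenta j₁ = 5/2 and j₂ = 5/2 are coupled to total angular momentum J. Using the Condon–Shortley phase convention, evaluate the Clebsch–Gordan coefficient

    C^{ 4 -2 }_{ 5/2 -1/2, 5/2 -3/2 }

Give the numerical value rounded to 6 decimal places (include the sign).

+0.422577  (= +√(5/28))

j₁+j₂−J=1  J+j₁−j₂=4  J−j₁+j₂=4  j₁+j₂+J+1=10
(j₁±m₁, j₂±m₂, J±M) = (2,3,1,4,2,6)
P² = 20736/35
sum k=0..1:
  [0] +1/36 = 1/36
  [1] −1/96 = -1/96
S = 5/288
C² = P²·S² = 5/28 ; C = +0.422577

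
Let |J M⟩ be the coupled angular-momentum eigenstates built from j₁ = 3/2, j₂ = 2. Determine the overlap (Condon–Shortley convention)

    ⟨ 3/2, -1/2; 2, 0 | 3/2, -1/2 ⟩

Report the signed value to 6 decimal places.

−√(1/5) ≈ -0.447214

j₁+j₂−J=2  J+j₁−j₂=1  J−j₁+j₂=2  j₁+j₂+J+1=6
(j₁±m₁, j₂±m₂, J±M) = (1,2,2,2,1,2)
P² = 16/45
sum k=1..2:
  [1] −1/1 = -1
  [2] +1/4 = 1/4
S = -3/4
C² = P²·S² = 1/5 ; C = -0.447214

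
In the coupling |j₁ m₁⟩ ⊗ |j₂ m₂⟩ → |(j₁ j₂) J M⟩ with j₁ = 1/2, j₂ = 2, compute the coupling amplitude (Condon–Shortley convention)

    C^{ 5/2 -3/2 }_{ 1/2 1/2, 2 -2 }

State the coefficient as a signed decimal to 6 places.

triangle: 0!·1!·4!/6! = 24/720
(j±m)!: 1!·0!·0!·4!·1!·4! = 576
prefactor² = (2J+1)·Δ·N² = 576/5
  k=0: +1/(0!·0!·0!·0!·1!·4!) = 1/24
Σ = 1/24  ⇒  CG² = 576/5·1/24² = 1/5
CG = +√(1/5) = +0.447214

+0.447214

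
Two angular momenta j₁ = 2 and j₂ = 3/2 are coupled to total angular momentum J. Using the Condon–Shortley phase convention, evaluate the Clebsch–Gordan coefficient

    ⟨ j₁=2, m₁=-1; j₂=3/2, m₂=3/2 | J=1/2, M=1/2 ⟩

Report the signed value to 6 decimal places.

-0.316228

√[2·3!1!0!/5! · 1!3!3!0!1!0!] = √(18/5)
  +(−1)^3/∏(3,0,0,0,1,0)! = -1/6  (running -1/6)
⟨..|..⟩ = √(18/5)·(-1/6) = -0.316228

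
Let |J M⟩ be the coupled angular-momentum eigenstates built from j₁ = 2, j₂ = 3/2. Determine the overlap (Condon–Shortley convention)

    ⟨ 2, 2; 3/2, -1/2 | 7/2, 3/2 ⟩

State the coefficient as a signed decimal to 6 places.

+0.377964

j₁+j₂−J=0  J+j₁−j₂=4  J−j₁+j₂=3  j₁+j₂+J+1=8
(j₁±m₁, j₂±m₂, J±M) = (4,0,1,2,5,2)
P² = 2304/7
sum k=0..0:
  [0] +1/48 = 1/48
S = 1/48
C² = P²·S² = 1/7 ; C = +0.377964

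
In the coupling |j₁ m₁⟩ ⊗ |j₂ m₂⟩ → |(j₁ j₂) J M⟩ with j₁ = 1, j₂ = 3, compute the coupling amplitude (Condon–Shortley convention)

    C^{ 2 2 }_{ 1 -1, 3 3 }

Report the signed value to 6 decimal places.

+√(5/7) ≈ +0.845154

j₁+j₂−J=2  J+j₁−j₂=0  J−j₁+j₂=4  j₁+j₂+J+1=7
(j₁±m₁, j₂±m₂, J±M) = (0,2,6,0,4,0)
P² = 11520/7
sum k=2..2:
  [2] +1/48 = 1/48
S = 1/48
C² = P²·S² = 5/7 ; C = +0.845154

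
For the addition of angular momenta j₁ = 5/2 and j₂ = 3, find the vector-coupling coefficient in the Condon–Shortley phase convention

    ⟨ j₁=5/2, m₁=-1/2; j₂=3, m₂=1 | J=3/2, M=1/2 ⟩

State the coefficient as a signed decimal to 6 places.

triangle: 4!·1!·2!/8! = 48/40320
(j±m)!: 2!·3!·4!·2!·2!·1! = 1152
prefactor² = (2J+1)·Δ·N² = 192/35
  k=2: +1/(2!·2!·1!·2!·0!·0!) = 1/8
  k=3: −1/(3!·1!·0!·1!·1!·1!) = -1/6
Σ = -1/24  ⇒  CG² = 192/35·(-1/24)² = 1/105
CG = −√(1/105) = -0.097590

-0.097590  (= −√(1/105))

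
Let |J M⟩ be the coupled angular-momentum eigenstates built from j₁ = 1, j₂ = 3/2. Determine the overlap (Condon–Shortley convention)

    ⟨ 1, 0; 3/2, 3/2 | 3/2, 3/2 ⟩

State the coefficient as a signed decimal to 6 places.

√[4·1!1!2!/5! · 1!1!3!0!3!0!] = √(12/5)
  +(−1)^1/∏(1,0,0,2,1,0)! = -1/2  (running -1/2)
⟨..|..⟩ = √(12/5)·(-1/2) = -0.774597

-0.774597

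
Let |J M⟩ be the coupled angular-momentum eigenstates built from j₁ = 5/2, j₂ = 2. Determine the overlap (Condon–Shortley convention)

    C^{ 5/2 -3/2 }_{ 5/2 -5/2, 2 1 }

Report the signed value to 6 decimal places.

+0.654654  (= +√(3/7))

j₁+j₂−J=2  J+j₁−j₂=3  J−j₁+j₂=2  j₁+j₂+J+1=8
(j₁±m₁, j₂±m₂, J±M) = (0,5,3,1,1,4)
P² = 432/7
sum k=2..2:
  [2] +1/12 = 1/12
S = 1/12
C² = P²·S² = 3/7 ; C = +0.654654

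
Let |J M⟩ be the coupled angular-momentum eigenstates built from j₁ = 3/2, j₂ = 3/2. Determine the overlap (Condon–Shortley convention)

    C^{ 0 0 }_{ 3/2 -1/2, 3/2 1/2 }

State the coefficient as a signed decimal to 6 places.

j₁+j₂−J=3  J+j₁−j₂=0  J−j₁+j₂=0  j₁+j₂+J+1=4
(j₁±m₁, j₂±m₂, J±M) = (1,2,2,1,0,0)
P² = 1
sum k=2..2:
  [2] +1/2 = 1/2
S = 1/2
C² = P²·S² = 1/4 ; C = +0.500000

+√(1/4) = +0.500000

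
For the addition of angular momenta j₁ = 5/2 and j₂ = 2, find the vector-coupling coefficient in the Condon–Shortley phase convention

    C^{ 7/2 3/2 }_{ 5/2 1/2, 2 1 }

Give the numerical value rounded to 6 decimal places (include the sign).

−√(2/21) = -0.308607

√[8·1!4!3!/9! · 3!2!3!1!5!2!] = √(384/7)
  +(−1)^0/∏(0,1,2,3,2,0)! = 1/24  (running 1/24)
  +(−1)^1/∏(1,0,1,2,3,1)! = -1/12  (running -1/24)
⟨..|..⟩ = √(384/7)·(-1/24) = -0.308607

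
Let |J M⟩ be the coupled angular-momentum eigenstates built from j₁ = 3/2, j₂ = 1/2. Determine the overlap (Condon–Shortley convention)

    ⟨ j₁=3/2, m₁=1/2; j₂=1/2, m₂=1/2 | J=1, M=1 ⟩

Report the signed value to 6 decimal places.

-0.500000  (= −√(1/4))

triangle: 1!·2!·0!/4! = 2/24
(j±m)!: 2!·1!·1!·0!·2!·0! = 4
prefactor² = (2J+1)·Δ·N² = 1
  k=1: −1/(1!·0!·0!·0!·2!·0!) = -1/2
Σ = -1/2  ⇒  CG² = 1·(-1/2)² = 1/4
CG = −√(1/4) = -0.500000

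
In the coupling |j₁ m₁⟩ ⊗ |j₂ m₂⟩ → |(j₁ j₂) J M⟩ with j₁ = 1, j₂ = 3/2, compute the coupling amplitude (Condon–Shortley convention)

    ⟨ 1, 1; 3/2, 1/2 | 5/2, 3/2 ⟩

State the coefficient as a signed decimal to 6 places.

triangle: 0!×2!×3!/6! = 12/720
(j±m)!: 2!×0!×2!×1!×4!×1! = 96
prefactor² = (2J+1)×Δ×N² = 48/5
  k=0: +1/(0!×0!×0!×2!×2!×1!) = 1/4
Σ = 1/4  ⇒  CG² = 48/5×1/4² = 3/5
CG = +√(3/5) = +0.774597

+0.774597  (= +√(3/5))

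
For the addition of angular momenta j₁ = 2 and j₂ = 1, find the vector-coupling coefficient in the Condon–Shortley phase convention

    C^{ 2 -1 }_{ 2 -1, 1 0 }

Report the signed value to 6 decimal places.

-0.408248

triangle: 1!×3!×1!/6! = 6/720
(j±m)!: 1!×3!×1!×1!×1!×3! = 36
prefactor² = (2J+1)×Δ×N² = 3/2
  k=0: +1/(0!×1!×3!×1!×0!×0!) = 1/6
  k=1: −1/(1!×0!×2!×0!×1!×1!) = -1/2
Σ = -1/3  ⇒  CG² = 3/2×(-1/3)² = 1/6
CG = −√(1/6) = -0.408248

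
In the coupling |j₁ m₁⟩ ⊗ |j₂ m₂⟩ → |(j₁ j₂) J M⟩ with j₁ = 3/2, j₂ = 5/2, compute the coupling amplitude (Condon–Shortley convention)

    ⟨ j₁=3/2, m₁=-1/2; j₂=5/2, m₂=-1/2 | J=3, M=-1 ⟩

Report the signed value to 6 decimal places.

triangle: 1!·2!·4!/8! = 48/40320
(j±m)!: 1!·2!·2!·3!·2!·4! = 1152
prefactor² = (2J+1)·Δ·N² = 48/5
  k=0: +1/(0!·1!·2!·2!·0!·2!) = 1/8
  k=1: −1/(1!·0!·1!·1!·1!·3!) = -1/6
Σ = -1/24  ⇒  CG² = 48/5·(-1/24)² = 1/60
CG = −√(1/60) = -0.129099

−√(1/60) = -0.129099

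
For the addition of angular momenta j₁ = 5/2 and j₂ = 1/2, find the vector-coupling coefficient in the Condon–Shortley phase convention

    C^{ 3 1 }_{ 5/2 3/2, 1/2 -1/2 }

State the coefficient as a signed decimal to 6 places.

√[7·0!5!1!/7! · 4!1!0!1!4!2!] = √(192)
  +(−1)^0/∏(0,0,1,0,4,1)! = 1/24  (running 1/24)
⟨..|..⟩ = √(192)·(1/24) = +0.577350

+0.577350  (= +√(1/3))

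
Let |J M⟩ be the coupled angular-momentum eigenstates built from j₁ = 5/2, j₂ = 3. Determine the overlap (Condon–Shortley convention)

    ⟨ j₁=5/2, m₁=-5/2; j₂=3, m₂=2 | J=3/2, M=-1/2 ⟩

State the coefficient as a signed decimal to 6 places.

+√(5/21) ≈ +0.487950

j₁+j₂−J=4  J+j₁−j₂=1  J−j₁+j₂=2  j₁+j₂+J+1=8
(j₁±m₁, j₂±m₂, J±M) = (0,5,5,1,1,2)
P² = 960/7
sum k=4..4:
  [4] +1/24 = 1/24
S = 1/24
C² = P²·S² = 5/21 ; C = +0.487950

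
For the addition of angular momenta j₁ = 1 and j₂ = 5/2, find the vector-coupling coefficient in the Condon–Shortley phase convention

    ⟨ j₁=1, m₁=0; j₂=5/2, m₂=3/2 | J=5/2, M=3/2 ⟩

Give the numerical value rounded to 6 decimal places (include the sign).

j₁+j₂−J=1  J+j₁−j₂=1  J−j₁+j₂=4  j₁+j₂+J+1=7
(j₁±m₁, j₂±m₂, J±M) = (1,1,4,1,4,1)
P² = 576/35
sum k=0..1:
  [0] +1/24 = 1/24
  [1] −1/6 = -1/6
S = -1/8
C² = P²·S² = 9/35 ; C = -0.507093

-0.507093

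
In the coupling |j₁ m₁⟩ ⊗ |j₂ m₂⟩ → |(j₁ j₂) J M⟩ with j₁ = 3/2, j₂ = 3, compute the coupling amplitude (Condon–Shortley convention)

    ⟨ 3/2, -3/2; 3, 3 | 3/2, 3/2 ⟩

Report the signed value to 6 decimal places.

triangle: 3!·0!·3!/7! = 36/5040
(j±m)!: 0!·3!·6!·0!·3!·0! = 25920
prefactor² = (2J+1)·Δ·N² = 5184/7
  k=3: −1/(3!·0!·0!·3!·0!·0!) = -1/36
Σ = -1/36  ⇒  CG² = 5184/7·(-1/36)² = 4/7
CG = −√(4/7) = -0.755929

−√(4/7) ≈ -0.755929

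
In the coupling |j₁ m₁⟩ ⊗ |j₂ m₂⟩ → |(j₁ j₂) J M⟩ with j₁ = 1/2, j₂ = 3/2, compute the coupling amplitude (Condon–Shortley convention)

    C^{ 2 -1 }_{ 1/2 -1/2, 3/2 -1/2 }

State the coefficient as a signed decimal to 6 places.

+0.866025

triangle: 0!·1!·3!/5! = 6/120
(j±m)!: 0!·1!·1!·2!·1!·3! = 12
prefactor² = (2J+1)·Δ·N² = 3
  k=0: +1/(0!·0!·1!·1!·0!·2!) = 1/2
Σ = 1/2  ⇒  CG² = 3·1/2² = 3/4
CG = +√(3/4) = +0.866025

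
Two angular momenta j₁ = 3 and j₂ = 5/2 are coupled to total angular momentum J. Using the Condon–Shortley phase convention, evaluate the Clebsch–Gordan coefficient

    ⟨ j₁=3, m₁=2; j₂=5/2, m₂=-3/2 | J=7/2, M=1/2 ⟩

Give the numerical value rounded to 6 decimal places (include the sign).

+0.563436

triangle: 2!*4!*3!/10! = 288/3628800
(j±m)!: 5!*1!*1!*4!*4!*3! = 414720
prefactor² = (2J+1)*Δ*N² = 9216/35
  k=0: +1/(0!*2!*1!*1!*3!*2!) = 1/24
  k=1: −1/(1!*1!*0!*0!*4!*3!) = -1/144
Σ = 5/144  ⇒  CG² = 9216/35*5/144² = 20/63
CG = +√(20/63) = +0.563436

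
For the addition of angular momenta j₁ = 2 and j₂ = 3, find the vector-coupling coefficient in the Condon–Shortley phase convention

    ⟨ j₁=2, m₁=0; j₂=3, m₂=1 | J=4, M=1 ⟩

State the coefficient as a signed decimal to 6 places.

-0.327327

j₁+j₂−J=1  J+j₁−j₂=3  J−j₁+j₂=5  j₁+j₂+J+1=10
(j₁±m₁, j₂±m₂, J±M) = (2,2,4,2,5,3)
P² = 1728/7
sum k=0..1:
  [0] +1/48 = 1/48
  [1] −1/24 = -1/24
S = -1/48
C² = P²·S² = 3/28 ; C = -0.327327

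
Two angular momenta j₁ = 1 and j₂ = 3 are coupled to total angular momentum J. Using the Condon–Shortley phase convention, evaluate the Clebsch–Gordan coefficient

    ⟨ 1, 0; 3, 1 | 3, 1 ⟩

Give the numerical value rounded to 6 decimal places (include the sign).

−√(1/12) = -0.288675

triangle: 1!·1!·5!/8! = 120/40320
(j±m)!: 1!·1!·4!·2!·4!·2! = 2304
prefactor² = (2J+1)·Δ·N² = 48
  k=0: +1/(0!·1!·1!·4!·0!·1!) = 1/24
  k=1: −1/(1!·0!·0!·3!·1!·2!) = -1/12
Σ = -1/24  ⇒  CG² = 48·(-1/24)² = 1/12
CG = −√(1/12) = -0.288675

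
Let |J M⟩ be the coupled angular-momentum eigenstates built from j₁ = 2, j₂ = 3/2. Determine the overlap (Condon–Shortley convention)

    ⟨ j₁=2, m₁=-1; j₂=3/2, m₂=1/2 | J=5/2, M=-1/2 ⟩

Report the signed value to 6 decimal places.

−√(5/14) = -0.597614

j₁+j₂−J=1  J+j₁−j₂=3  J−j₁+j₂=2  j₁+j₂+J+1=7
(j₁±m₁, j₂±m₂, J±M) = (1,3,2,1,2,3)
P² = 72/35
sum k=0..1:
  [0] +1/12 = 1/12
  [1] −1/2 = -1/2
S = -5/12
C² = P²·S² = 5/14 ; C = -0.597614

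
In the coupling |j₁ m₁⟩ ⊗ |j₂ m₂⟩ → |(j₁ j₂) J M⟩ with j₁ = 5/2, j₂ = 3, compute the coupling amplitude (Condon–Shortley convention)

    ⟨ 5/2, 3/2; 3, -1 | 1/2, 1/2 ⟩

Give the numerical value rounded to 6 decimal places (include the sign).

√[2·5!0!1!/7! · 4!1!2!4!1!0!] = √(384/7)
  +(−1)^1/∏(1,4,0,1,0,0)! = -1/24  (running -1/24)
⟨..|..⟩ = √(384/7)·(-1/24) = -0.308607

-0.308607  (= −√(2/21))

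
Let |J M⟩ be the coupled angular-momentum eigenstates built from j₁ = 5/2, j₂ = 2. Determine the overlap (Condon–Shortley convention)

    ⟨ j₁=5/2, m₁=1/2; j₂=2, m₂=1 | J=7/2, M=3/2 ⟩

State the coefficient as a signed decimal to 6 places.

√[8·1!4!3!/9! · 3!2!3!1!5!2!] = √(384/7)
  +(−1)^0/∏(0,1,2,3,2,0)! = 1/24  (running 1/24)
  +(−1)^1/∏(1,0,1,2,3,1)! = -1/12  (running -1/24)
⟨..|..⟩ = √(384/7)·(-1/24) = -0.308607

-0.308607  (= −√(2/21))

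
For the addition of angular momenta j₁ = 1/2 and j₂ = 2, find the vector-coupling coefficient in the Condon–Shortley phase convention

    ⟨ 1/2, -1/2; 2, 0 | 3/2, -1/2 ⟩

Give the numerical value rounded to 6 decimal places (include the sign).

triangle: 1!×0!×3!/5! = 6/120
(j±m)!: 0!×1!×2!×2!×1!×2! = 8
prefactor² = (2J+1)×Δ×N² = 8/5
  k=1: −1/(1!×0!×0!×1!×0!×2!) = -1/2
Σ = -1/2  ⇒  CG² = 8/5×(-1/2)² = 2/5
CG = −√(2/5) = -0.632456

−√(2/5) = -0.632456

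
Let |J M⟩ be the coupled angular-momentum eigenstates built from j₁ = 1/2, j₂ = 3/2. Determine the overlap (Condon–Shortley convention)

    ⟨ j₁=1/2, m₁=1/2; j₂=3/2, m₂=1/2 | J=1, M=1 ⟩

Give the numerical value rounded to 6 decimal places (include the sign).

√[3·1!0!2!/4! · 1!0!2!1!2!0!] = √(1)
  +(−1)^0/∏(0,1,0,2,0,0)! = 1/2  (running 1/2)
⟨..|..⟩ = √(1)·(1/2) = +0.500000

+√(1/4) ≈ +0.500000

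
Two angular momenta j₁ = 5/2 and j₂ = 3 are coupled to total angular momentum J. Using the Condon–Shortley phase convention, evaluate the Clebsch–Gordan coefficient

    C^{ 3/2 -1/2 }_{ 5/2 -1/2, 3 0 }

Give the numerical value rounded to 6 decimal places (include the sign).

triangle: 4!×1!×2!/8! = 48/40320
(j±m)!: 2!×3!×3!×3!×1!×2! = 864
prefactor² = (2J+1)×Δ×N² = 144/35
  k=2: +1/(2!×2!×1!×1!×0!×1!) = 1/4
  k=3: −1/(3!×1!×0!×0!×1!×2!) = -1/12
Σ = 1/6  ⇒  CG² = 144/35×1/6² = 4/35
CG = +√(4/35) = +0.338062

+√(4/35) = +0.338062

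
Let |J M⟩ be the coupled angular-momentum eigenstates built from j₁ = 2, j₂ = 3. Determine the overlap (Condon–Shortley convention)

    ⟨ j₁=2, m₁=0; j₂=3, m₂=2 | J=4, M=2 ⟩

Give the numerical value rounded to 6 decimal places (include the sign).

triangle: 1!*3!*5!/10! = 720/3628800
(j±m)!: 2!*2!*5!*1!*6!*2! = 691200
prefactor² = (2J+1)*Δ*N² = 8640/7
  k=0: +1/(0!*1!*2!*5!*1!*0!) = 1/240
  k=1: −1/(1!*0!*1!*4!*2!*1!) = -1/48
Σ = -1/60  ⇒  CG² = 8640/7*(-1/60)² = 12/35
CG = −√(12/35) = -0.585540

-0.585540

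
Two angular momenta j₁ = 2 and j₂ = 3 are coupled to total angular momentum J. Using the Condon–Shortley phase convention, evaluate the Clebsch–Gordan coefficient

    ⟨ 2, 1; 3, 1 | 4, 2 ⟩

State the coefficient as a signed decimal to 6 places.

+0.188982

√[9·1!3!5!/10! · 3!1!4!2!6!2!] = √(5184/7)
  +(−1)^0/∏(0,1,1,4,2,1)! = 1/48  (running 1/48)
  +(−1)^1/∏(1,0,0,3,3,2)! = -1/72  (running 1/144)
⟨..|..⟩ = √(5184/7)·(1/144) = +0.188982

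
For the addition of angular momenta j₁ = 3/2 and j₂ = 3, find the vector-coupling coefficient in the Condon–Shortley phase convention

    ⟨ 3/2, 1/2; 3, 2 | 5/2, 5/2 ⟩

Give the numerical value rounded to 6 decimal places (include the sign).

−√(5/14) ≈ -0.597614

√[6·2!1!4!/8! · 2!1!5!1!5!0!] = √(1440/7)
  +(−1)^1/∏(1,1,0,4,1,0)! = -1/24  (running -1/24)
⟨..|..⟩ = √(1440/7)·(-1/24) = -0.597614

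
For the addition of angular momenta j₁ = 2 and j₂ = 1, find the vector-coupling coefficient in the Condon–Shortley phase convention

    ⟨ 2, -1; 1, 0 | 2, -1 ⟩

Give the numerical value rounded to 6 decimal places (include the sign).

−√(1/6) ≈ -0.408248

j₁+j₂−J=1  J+j₁−j₂=3  J−j₁+j₂=1  j₁+j₂+J+1=6
(j₁±m₁, j₂±m₂, J±M) = (1,3,1,1,1,3)
P² = 3/2
sum k=0..1:
  [0] +1/6 = 1/6
  [1] −1/2 = -1/2
S = -1/3
C² = P²·S² = 1/6 ; C = -0.408248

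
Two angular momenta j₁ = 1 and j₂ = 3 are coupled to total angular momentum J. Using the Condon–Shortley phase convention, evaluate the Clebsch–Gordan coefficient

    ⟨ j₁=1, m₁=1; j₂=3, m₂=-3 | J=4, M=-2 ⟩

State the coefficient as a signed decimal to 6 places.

+√(1/28) ≈ +0.188982

j₁+j₂−J=0  J+j₁−j₂=2  J−j₁+j₂=6  j₁+j₂+J+1=9
(j₁±m₁, j₂±m₂, J±M) = (2,0,0,6,2,6)
P² = 518400/7
sum k=0..0:
  [0] +1/1440 = 1/1440
S = 1/1440
C² = P²·S² = 1/28 ; C = +0.188982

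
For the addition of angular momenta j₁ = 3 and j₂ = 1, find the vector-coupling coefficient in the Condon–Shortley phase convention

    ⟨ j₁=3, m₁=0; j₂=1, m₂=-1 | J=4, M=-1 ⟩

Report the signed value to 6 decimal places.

√[9·0!6!2!/9! · 3!3!0!2!3!5!] = √(12960/7)
  +(−1)^0/∏(0,0,3,0,3,2)! = 1/72  (running 1/72)
⟨..|..⟩ = √(12960/7)·(1/72) = +0.597614

+√(5/14) = +0.597614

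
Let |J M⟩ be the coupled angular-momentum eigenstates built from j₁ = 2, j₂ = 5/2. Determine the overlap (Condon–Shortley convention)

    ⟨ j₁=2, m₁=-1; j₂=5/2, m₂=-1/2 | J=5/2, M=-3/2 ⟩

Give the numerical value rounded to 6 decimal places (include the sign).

triangle: 2!·2!·3!/8! = 24/40320
(j±m)!: 1!·3!·2!·3!·1!·4! = 1728
prefactor² = (2J+1)·Δ·N² = 216/35
  k=1: −1/(1!·1!·2!·1!·0!·2!) = -1/4
  k=2: +1/(2!·0!·1!·0!·1!·3!) = 1/12
Σ = -1/6  ⇒  CG² = 216/35·(-1/6)² = 6/35
CG = −√(6/35) = -0.414039

−√(6/35) = -0.414039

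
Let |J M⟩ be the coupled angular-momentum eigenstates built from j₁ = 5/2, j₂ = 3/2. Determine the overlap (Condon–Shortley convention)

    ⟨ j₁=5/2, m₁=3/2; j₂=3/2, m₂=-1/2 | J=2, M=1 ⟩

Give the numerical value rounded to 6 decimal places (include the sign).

+0.154303  (= +√(1/42))

triangle: 2!×3!×1!/7! = 12/5040
(j±m)!: 4!×1!×1!×2!×3!×1! = 288
prefactor² = (2J+1)×Δ×N² = 24/7
  k=0: +1/(0!×2!×1!×1!×2!×0!) = 1/4
  k=1: −1/(1!×1!×0!×0!×3!×1!) = -1/6
Σ = 1/12  ⇒  CG² = 24/7×1/12² = 1/42
CG = +√(1/42) = +0.154303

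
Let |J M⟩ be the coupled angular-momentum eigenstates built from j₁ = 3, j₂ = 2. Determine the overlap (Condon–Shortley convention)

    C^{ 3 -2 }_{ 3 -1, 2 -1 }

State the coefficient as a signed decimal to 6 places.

√[7·2!4!2!/9! · 2!4!1!3!1!5!] = √(64)
  +(−1)^0/∏(0,2,4,1,0,1)! = 1/48  (running 1/48)
  +(−1)^1/∏(1,1,3,0,1,2)! = -1/12  (running -1/16)
⟨..|..⟩ = √(64)·(-1/16) = -0.500000

-0.500000  (= −√(1/4))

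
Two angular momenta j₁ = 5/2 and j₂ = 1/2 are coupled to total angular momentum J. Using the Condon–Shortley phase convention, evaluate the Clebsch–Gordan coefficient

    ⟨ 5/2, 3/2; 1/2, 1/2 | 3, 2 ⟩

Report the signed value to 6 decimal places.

triangle: 0!×5!×1!/7! = 120/5040
(j±m)!: 4!×1!×1!×0!×5!×1! = 2880
prefactor² = (2J+1)×Δ×N² = 480
  k=0: +1/(0!×0!×1!×1!×4!×0!) = 1/24
Σ = 1/24  ⇒  CG² = 480×1/24² = 5/6
CG = +√(5/6) = +0.912871

+√(5/6) ≈ +0.912871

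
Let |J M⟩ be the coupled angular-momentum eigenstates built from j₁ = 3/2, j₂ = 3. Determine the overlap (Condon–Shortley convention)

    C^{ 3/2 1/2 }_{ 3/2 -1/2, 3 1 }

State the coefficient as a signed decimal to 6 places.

j₁+j₂−J=3  J+j₁−j₂=0  J−j₁+j₂=3  j₁+j₂+J+1=7
(j₁±m₁, j₂±m₂, J±M) = (1,2,4,2,2,1)
P² = 192/35
sum k=2..2:
  [2] +1/4 = 1/4
S = 1/4
C² = P²·S² = 12/35 ; C = +0.585540

+0.585540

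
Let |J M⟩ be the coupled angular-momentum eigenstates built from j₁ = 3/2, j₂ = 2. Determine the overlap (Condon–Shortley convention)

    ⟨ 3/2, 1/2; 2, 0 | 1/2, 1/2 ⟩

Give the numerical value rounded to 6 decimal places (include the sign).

√[2·3!0!1!/5! · 2!1!2!2!1!0!] = √(4/5)
  +(−1)^1/∏(1,2,0,1,0,0)! = -1/2  (running -1/2)
⟨..|..⟩ = √(4/5)·(-1/2) = -0.447214

−√(1/5) = -0.447214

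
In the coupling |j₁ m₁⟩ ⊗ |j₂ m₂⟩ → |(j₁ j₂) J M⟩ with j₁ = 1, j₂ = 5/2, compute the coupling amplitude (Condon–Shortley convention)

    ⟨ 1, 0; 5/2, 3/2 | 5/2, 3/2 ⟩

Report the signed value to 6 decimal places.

-0.507093

j₁+j₂−J=1  J+j₁−j₂=1  J−j₁+j₂=4  j₁+j₂+J+1=7
(j₁±m₁, j₂±m₂, J±M) = (1,1,4,1,4,1)
P² = 576/35
sum k=0..1:
  [0] +1/24 = 1/24
  [1] −1/6 = -1/6
S = -1/8
C² = P²·S² = 9/35 ; C = -0.507093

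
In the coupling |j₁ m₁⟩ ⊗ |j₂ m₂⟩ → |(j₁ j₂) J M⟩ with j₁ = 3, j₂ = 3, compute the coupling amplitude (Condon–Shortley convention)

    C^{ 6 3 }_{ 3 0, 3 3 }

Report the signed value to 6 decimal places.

triangle: 0!×6!×6!/13! = 518400/6227020800
(j±m)!: 3!×3!×6!×0!×9!×3! = 56435097600
prefactor² = (2J+1)×Δ×N² = 671846400/11
  k=0: +1/(0!×0!×3!×6!×3!×0!) = 1/25920
Σ = 1/25920  ⇒  CG² = 671846400/11×1/25920² = 1/11
CG = +√(1/11) = +0.301511

+√(1/11) = +0.301511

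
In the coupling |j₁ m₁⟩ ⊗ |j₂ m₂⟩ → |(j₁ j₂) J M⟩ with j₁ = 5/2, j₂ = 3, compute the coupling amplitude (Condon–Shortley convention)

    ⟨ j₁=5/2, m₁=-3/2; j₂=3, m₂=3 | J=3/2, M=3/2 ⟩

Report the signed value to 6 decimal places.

√[4·4!1!2!/8! · 1!4!6!0!3!0!] = √(3456/7)
  +(−1)^4/∏(4,0,0,2,1,0)! = 1/48  (running 1/48)
⟨..|..⟩ = √(3456/7)·(1/48) = +0.462910

+0.462910  (= +√(3/14))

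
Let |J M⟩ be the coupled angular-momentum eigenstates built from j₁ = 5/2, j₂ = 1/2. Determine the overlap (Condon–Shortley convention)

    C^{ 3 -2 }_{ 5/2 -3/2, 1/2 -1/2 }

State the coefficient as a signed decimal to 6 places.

+0.912871

√[7·0!5!1!/7! · 1!4!0!1!1!5!] = √(480)
  +(−1)^0/∏(0,0,4,0,1,1)! = 1/24  (running 1/24)
⟨..|..⟩ = √(480)·(1/24) = +0.912871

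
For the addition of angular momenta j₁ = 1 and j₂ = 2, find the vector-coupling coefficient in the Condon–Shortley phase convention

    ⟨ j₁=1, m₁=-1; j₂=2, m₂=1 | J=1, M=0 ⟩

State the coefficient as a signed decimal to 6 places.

j₁+j₂−J=2  J+j₁−j₂=0  J−j₁+j₂=2  j₁+j₂+J+1=5
(j₁±m₁, j₂±m₂, J±M) = (0,2,3,1,1,1)
P² = 6/5
sum k=2..2:
  [2] +1/2 = 1/2
S = 1/2
C² = P²·S² = 3/10 ; C = +0.547723

+√(3/10) ≈ +0.547723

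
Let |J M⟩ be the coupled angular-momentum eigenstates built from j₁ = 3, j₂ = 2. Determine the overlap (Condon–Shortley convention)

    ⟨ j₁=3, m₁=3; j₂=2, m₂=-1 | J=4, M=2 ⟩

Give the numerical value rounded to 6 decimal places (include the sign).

+0.439155  (= +√(27/140))

j₁+j₂−J=1  J+j₁−j₂=5  J−j₁+j₂=3  j₁+j₂+J+1=10
(j₁±m₁, j₂±m₂, J±M) = (6,0,1,3,6,2)
P² = 77760/7
sum k=0..0:
  [0] +1/240 = 1/240
S = 1/240
C² = P²·S² = 27/140 ; C = +0.439155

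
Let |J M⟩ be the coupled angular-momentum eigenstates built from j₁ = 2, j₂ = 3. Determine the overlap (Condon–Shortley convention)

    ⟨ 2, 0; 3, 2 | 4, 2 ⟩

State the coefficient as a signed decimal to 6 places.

√[9·1!3!5!/10! · 2!2!5!1!6!2!] = √(8640/7)
  +(−1)^0/∏(0,1,2,5,1,0)! = 1/240  (running 1/240)
  +(−1)^1/∏(1,0,1,4,2,1)! = -1/48  (running -1/60)
⟨..|..⟩ = √(8640/7)·(-1/60) = -0.585540

-0.585540  (= −√(12/35))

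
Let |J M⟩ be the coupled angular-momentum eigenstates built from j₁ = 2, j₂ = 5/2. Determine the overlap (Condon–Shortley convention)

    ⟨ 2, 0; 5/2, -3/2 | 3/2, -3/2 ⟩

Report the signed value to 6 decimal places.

triangle: 3!*1!*2!/7! = 12/5040
(j±m)!: 2!*2!*1!*4!*0!*3! = 576
prefactor² = (2J+1)*Δ*N² = 192/35
  k=1: −1/(1!*2!*1!*0!*0!*2!) = -1/4
Σ = -1/4  ⇒  CG² = 192/35*(-1/4)² = 12/35
CG = −√(12/35) = -0.585540

-0.585540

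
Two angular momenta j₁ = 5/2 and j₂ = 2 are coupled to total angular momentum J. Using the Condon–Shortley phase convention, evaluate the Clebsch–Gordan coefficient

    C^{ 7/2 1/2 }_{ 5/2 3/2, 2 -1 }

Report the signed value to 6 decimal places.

√[8·1!4!3!/9! · 4!1!1!3!4!3!] = √(2304/35)
  +(−1)^0/∏(0,1,1,1,3,2)! = 1/12  (running 1/12)
  +(−1)^1/∏(1,0,0,0,4,3)! = -1/144  (running 11/144)
⟨..|..⟩ = √(2304/35)·(11/144) = +0.619780

+0.619780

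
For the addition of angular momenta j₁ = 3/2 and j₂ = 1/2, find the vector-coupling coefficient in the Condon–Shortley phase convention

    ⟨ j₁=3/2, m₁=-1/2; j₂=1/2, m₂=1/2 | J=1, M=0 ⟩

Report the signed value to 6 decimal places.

-0.707107  (= −√(1/2))

√[3·1!2!0!/4! · 1!2!1!0!1!1!] = √(1/2)
  +(−1)^1/∏(1,0,1,0,1,0)! = -1  (running -1)
⟨..|..⟩ = √(1/2)·(-1) = -0.707107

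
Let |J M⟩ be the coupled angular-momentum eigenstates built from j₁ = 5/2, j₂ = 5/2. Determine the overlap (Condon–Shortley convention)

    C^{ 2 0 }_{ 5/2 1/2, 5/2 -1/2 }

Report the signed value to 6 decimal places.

-0.436436  (= −√(4/21))

triangle: 3!×2!×2!/8! = 24/40320
(j±m)!: 3!×2!×2!×3!×2!×2! = 576
prefactor² = (2J+1)×Δ×N² = 12/7
  k=0: +1/(0!×3!×2!×2!×0!×0!) = 1/24
  k=1: −1/(1!×2!×1!×1!×1!×1!) = -1/2
  k=2: +1/(2!×1!×0!×0!×2!×2!) = 1/8
Σ = -1/3  ⇒  CG² = 12/7×(-1/3)² = 4/21
CG = −√(4/21) = -0.436436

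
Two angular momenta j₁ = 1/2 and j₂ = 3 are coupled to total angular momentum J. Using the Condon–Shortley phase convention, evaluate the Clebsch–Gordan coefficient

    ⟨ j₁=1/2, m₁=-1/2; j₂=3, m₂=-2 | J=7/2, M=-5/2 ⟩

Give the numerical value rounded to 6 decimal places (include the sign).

√[8·0!1!6!/8! · 0!1!1!5!1!6!] = √(86400/7)
  +(−1)^0/∏(0,0,1,1,0,5)! = 1/120  (running 1/120)
⟨..|..⟩ = √(86400/7)·(1/120) = +0.925820

+√(6/7) = +0.925820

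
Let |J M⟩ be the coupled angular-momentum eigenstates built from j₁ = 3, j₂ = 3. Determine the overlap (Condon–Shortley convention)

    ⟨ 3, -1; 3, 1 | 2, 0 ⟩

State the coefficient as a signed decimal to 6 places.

-0.327327

triangle: 4!*2!*2!/9! = 96/362880
(j±m)!: 2!*4!*4!*2!*2!*2! = 9216
prefactor² = (2J+1)*Δ*N² = 256/21
  k=2: +1/(2!*2!*2!*2!*0!*0!) = 1/16
  k=3: −1/(3!*1!*1!*1!*1!*1!) = -1/6
  k=4: +1/(4!*0!*0!*0!*2!*2!) = 1/96
Σ = -3/32  ⇒  CG² = 256/21*(-3/32)² = 3/28
CG = −√(3/28) = -0.327327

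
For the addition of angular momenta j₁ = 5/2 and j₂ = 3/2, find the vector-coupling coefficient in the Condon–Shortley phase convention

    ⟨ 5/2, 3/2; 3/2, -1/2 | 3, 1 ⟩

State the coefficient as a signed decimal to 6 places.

+√(49/120) = +0.639010

√[7·1!4!2!/8! · 4!1!1!2!4!2!] = √(96/5)
  +(−1)^0/∏(0,1,1,1,3,1)! = 1/6  (running 1/6)
  +(−1)^1/∏(1,0,0,0,4,2)! = -1/48  (running 7/48)
⟨..|..⟩ = √(96/5)·(7/48) = +0.639010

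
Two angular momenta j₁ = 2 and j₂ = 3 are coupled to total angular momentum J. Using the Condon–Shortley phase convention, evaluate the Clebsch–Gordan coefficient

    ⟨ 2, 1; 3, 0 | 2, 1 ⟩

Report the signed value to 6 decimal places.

j₁+j₂−J=3  J+j₁−j₂=1  J−j₁+j₂=3  j₁+j₂+J+1=8
(j₁±m₁, j₂±m₂, J±M) = (3,1,3,3,3,1)
P² = 81/14
sum k=0..1:
  [0] +1/36 = 1/36
  [1] −1/4 = -1/4
S = -2/9
C² = P²·S² = 2/7 ; C = -0.534522

-0.534522  (= −√(2/7))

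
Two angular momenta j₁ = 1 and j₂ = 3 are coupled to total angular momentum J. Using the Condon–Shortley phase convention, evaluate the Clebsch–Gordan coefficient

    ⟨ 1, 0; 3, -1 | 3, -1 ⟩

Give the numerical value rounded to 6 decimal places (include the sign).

+0.288675

√[7·1!1!5!/8! · 1!1!2!4!2!4!] = √(48)
  +(−1)^0/∏(0,1,1,2,0,3)! = 1/12  (running 1/12)
  +(−1)^1/∏(1,0,0,1,1,4)! = -1/24  (running 1/24)
⟨..|..⟩ = √(48)·(1/24) = +0.288675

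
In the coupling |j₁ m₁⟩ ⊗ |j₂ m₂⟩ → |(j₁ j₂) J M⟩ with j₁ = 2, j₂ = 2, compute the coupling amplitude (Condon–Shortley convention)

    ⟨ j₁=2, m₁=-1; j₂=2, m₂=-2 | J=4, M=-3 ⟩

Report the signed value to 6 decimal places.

triangle: 0!×4!×4!/9! = 576/362880
(j±m)!: 1!×3!×0!×4!×1!×7! = 725760
prefactor² = (2J+1)×Δ×N² = 10368
  k=0: +1/(0!×0!×3!×0!×1!×4!) = 1/144
Σ = 1/144  ⇒  CG² = 10368×1/144² = 1/2
CG = +√(1/2) = +0.707107

+0.707107  (= +√(1/2))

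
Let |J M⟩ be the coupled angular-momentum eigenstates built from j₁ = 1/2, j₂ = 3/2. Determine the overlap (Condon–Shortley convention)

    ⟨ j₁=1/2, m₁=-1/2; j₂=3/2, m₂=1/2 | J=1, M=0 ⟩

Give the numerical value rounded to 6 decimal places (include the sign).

j₁+j₂−J=1  J+j₁−j₂=0  J−j₁+j₂=2  j₁+j₂+J+1=4
(j₁±m₁, j₂±m₂, J±M) = (0,1,2,1,1,1)
P² = 1/2
sum k=1..1:
  [1] −1/1 = -1
S = -1
C² = P²·S² = 1/2 ; C = -0.707107

−√(1/2) ≈ -0.707107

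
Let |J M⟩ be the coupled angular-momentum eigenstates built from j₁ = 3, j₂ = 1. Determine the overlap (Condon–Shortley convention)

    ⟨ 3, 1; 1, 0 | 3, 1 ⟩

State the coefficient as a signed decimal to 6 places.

triangle: 1!*5!*1!/8! = 120/40320
(j±m)!: 4!*2!*1!*1!*4!*2! = 2304
prefactor² = (2J+1)*Δ*N² = 48
  k=0: +1/(0!*1!*2!*1!*3!*0!) = 1/12
  k=1: −1/(1!*0!*1!*0!*4!*1!) = -1/24
Σ = 1/24  ⇒  CG² = 48*1/24² = 1/12
CG = +√(1/12) = +0.288675

+0.288675  (= +√(1/12))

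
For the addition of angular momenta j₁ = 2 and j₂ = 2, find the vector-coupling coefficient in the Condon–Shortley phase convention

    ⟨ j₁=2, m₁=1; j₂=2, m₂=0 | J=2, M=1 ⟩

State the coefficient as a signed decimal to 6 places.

-0.267261

√[5·2!2!2!/7! · 3!1!2!2!3!1!] = √(8/7)
  +(−1)^0/∏(0,2,1,2,1,0)! = 1/4  (running 1/4)
  +(−1)^1/∏(1,1,0,1,2,1)! = -1/2  (running -1/4)
⟨..|..⟩ = √(8/7)·(-1/4) = -0.267261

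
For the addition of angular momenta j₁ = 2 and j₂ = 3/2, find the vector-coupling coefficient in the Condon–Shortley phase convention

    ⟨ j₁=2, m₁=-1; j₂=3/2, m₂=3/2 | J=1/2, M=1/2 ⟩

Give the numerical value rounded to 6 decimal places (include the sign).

−√(1/10) = -0.316228

triangle: 3!×1!×0!/5! = 6/120
(j±m)!: 1!×3!×3!×0!×1!×0! = 36
prefactor² = (2J+1)×Δ×N² = 18/5
  k=3: −1/(3!×0!×0!×0!×1!×0!) = -1/6
Σ = -1/6  ⇒  CG² = 18/5×(-1/6)² = 1/10
CG = −√(1/10) = -0.316228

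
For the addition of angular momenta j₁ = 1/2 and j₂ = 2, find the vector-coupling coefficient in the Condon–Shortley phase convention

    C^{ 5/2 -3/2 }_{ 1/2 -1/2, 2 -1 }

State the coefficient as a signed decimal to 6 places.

+0.894427  (= +√(4/5))

j₁+j₂−J=0  J+j₁−j₂=1  J−j₁+j₂=4  j₁+j₂+J+1=6
(j₁±m₁, j₂±m₂, J±M) = (0,1,1,3,1,4)
P² = 144/5
sum k=0..0:
  [0] +1/6 = 1/6
S = 1/6
C² = P²·S² = 4/5 ; C = +0.894427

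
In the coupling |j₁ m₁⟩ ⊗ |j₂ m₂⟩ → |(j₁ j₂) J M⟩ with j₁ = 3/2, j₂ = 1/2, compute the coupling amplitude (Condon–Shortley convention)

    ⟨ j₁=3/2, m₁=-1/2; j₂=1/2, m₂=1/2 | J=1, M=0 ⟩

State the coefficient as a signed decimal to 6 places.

−√(1/2) ≈ -0.707107

√[3·1!2!0!/4! · 1!2!1!0!1!1!] = √(1/2)
  +(−1)^1/∏(1,0,1,0,1,0)! = -1  (running -1)
⟨..|..⟩ = √(1/2)·(-1) = -0.707107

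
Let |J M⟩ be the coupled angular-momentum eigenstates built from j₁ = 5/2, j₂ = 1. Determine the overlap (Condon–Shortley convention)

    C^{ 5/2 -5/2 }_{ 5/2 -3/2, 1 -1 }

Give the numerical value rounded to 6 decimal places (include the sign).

j₁+j₂−J=1  J+j₁−j₂=4  J−j₁+j₂=1  j₁+j₂+J+1=7
(j₁±m₁, j₂±m₂, J±M) = (1,4,0,2,0,5)
P² = 1152/7
sum k=0..0:
  [0] +1/24 = 1/24
S = 1/24
C² = P²·S² = 2/7 ; C = +0.534522

+0.534522  (= +√(2/7))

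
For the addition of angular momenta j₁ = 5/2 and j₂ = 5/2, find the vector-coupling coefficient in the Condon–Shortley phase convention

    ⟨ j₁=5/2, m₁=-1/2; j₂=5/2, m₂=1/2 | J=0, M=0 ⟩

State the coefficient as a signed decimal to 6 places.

−√(1/6) ≈ -0.408248

j₁+j₂−J=5  J+j₁−j₂=0  J−j₁+j₂=0  j₁+j₂+J+1=6
(j₁±m₁, j₂±m₂, J±M) = (2,3,3,2,0,0)
P² = 24
sum k=3..3:
  [3] −1/12 = -1/12
S = -1/12
C² = P²·S² = 1/6 ; C = -0.408248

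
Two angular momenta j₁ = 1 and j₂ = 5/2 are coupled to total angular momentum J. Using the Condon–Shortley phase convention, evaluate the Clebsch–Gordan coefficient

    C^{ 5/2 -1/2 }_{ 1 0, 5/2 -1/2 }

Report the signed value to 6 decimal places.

+√(1/35) ≈ +0.169031

√[6·1!1!4!/7! · 1!1!2!3!2!3!] = √(144/35)
  +(−1)^0/∏(0,1,1,2,0,2)! = 1/4  (running 1/4)
  +(−1)^1/∏(1,0,0,1,1,3)! = -1/6  (running 1/12)
⟨..|..⟩ = √(144/35)·(1/12) = +0.169031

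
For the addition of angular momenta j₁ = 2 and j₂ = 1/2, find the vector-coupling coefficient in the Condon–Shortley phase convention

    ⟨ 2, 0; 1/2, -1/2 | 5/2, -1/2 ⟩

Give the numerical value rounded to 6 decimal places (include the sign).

triangle: 0!·4!·1!/6! = 24/720
(j±m)!: 2!·2!·0!·1!·2!·3! = 48
prefactor² = (2J+1)·Δ·N² = 48/5
  k=0: +1/(0!·0!·2!·0!·2!·1!) = 1/4
Σ = 1/4  ⇒  CG² = 48/5·1/4² = 3/5
CG = +√(3/5) = +0.774597

+√(3/5) = +0.774597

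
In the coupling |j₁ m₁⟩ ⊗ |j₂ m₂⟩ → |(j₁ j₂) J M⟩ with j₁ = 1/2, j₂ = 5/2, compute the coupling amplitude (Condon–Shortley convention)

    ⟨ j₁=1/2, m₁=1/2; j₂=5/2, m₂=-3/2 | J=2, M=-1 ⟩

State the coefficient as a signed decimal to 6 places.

+0.816497

j₁+j₂−J=1  J+j₁−j₂=0  J−j₁+j₂=4  j₁+j₂+J+1=6
(j₁±m₁, j₂±m₂, J±M) = (1,0,1,4,1,3)
P² = 24
sum k=0..0:
  [0] +1/6 = 1/6
S = 1/6
C² = P²·S² = 2/3 ; C = +0.816497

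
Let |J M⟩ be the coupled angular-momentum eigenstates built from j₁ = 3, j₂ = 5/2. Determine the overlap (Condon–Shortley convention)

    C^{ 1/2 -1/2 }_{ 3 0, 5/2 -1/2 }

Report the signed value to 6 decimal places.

+0.377964

triangle: 5!·1!·0!/7! = 120/5040
(j±m)!: 3!·3!·2!·3!·0!·1! = 432
prefactor² = (2J+1)·Δ·N² = 144/7
  k=2: +1/(2!·3!·1!·0!·0!·0!) = 1/12
Σ = 1/12  ⇒  CG² = 144/7·1/12² = 1/7
CG = +√(1/7) = +0.377964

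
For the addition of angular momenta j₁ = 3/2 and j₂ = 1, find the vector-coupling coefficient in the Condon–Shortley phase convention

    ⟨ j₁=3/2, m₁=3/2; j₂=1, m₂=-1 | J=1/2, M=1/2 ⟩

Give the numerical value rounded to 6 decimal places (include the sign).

j₁+j₂−J=2  J+j₁−j₂=1  J−j₁+j₂=0  j₁+j₂+J+1=4
(j₁±m₁, j₂±m₂, J±M) = (3,0,0,2,1,0)
P² = 2
sum k=0..0:
  [0] +1/2 = 1/2
S = 1/2
C² = P²·S² = 1/2 ; C = +0.707107

+√(1/2) = +0.707107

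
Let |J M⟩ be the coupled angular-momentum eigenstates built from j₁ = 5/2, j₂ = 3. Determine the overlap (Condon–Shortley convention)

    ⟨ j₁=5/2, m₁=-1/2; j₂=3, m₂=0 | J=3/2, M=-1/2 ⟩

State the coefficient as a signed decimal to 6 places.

+√(4/35) ≈ +0.338062

√[4·4!1!2!/8! · 2!3!3!3!1!2!] = √(144/35)
  +(−1)^2/∏(2,2,1,1,0,1)! = 1/4  (running 1/4)
  +(−1)^3/∏(3,1,0,0,1,2)! = -1/12  (running 1/6)
⟨..|..⟩ = √(144/35)·(1/6) = +0.338062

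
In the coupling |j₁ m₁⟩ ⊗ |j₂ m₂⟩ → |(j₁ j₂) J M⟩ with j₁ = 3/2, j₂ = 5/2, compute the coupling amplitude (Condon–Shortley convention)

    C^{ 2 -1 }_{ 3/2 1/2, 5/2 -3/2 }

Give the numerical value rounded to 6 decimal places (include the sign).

+0.154303  (= +√(1/42))

j₁+j₂−J=2  J+j₁−j₂=1  J−j₁+j₂=3  j₁+j₂+J+1=7
(j₁±m₁, j₂±m₂, J±M) = (2,1,1,4,1,3)
P² = 24/7
sum k=0..1:
  [0] +1/4 = 1/4
  [1] −1/6 = -1/6
S = 1/12
C² = P²·S² = 1/42 ; C = +0.154303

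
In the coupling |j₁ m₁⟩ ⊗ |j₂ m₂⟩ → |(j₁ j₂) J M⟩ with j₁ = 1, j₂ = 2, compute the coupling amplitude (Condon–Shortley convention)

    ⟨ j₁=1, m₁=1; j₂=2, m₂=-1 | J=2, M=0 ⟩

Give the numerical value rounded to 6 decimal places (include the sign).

+√(1/2) ≈ +0.707107

√[5·1!1!3!/6! · 2!0!1!3!2!2!] = √(2)
  +(−1)^0/∏(0,1,0,1,1,2)! = 1/2  (running 1/2)
⟨..|..⟩ = √(2)·(1/2) = +0.707107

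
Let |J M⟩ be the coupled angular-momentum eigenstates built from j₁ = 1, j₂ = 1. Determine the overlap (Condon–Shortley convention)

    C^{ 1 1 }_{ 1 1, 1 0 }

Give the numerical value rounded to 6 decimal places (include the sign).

√[3·1!1!1!/4! · 2!0!1!1!2!0!] = √(1/2)
  +(−1)^0/∏(0,1,0,1,1,0)! = 1  (running 1)
⟨..|..⟩ = √(1/2)·(1) = +0.707107

+√(1/2) ≈ +0.707107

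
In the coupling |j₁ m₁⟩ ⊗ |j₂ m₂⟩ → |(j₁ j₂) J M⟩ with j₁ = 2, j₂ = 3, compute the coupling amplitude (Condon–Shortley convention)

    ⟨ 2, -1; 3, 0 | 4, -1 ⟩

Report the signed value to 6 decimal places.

j₁+j₂−J=1  J+j₁−j₂=3  J−j₁+j₂=5  j₁+j₂+J+1=10
(j₁±m₁, j₂±m₂, J±M) = (1,3,3,3,3,5)
P² = 1944/7
sum k=0..1:
  [0] +1/72 = 1/72
  [1] −1/24 = -1/24
S = -1/36
C² = P²·S² = 3/14 ; C = -0.462910

−√(3/14) = -0.462910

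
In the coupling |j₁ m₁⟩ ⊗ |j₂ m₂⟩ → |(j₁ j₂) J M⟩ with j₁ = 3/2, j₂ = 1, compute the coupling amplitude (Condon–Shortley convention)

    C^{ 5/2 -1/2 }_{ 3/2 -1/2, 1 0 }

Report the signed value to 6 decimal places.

triangle: 0!·3!·2!/6! = 12/720
(j±m)!: 1!·2!·1!·1!·2!·3! = 24
prefactor² = (2J+1)·Δ·N² = 12/5
  k=0: +1/(0!·0!·2!·1!·1!·1!) = 1/2
Σ = 1/2  ⇒  CG² = 12/5·1/2² = 3/5
CG = +√(3/5) = +0.774597

+√(3/5) = +0.774597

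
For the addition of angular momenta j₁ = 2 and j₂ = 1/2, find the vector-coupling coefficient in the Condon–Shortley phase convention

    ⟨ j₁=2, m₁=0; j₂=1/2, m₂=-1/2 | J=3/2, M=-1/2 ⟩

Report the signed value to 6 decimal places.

+0.632456

j₁+j₂−J=1  J+j₁−j₂=3  J−j₁+j₂=0  j₁+j₂+J+1=5
(j₁±m₁, j₂±m₂, J±M) = (2,2,0,1,1,2)
P² = 8/5
sum k=0..0:
  [0] +1/2 = 1/2
S = 1/2
C² = P²·S² = 2/5 ; C = +0.632456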